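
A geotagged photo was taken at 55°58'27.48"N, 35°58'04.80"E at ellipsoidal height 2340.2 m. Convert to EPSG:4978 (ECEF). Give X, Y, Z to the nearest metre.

WGS84: a = 6378137 m, e² = 0.006694380; N(φ) = a/√(1−e²sin²φ) = 6392852.013 m.
X = (N+h)·cosφ·cosλ = 2896260.950 m; Y = (N+h)·cosφ·sinλ = 2101786.316 m; Z = (N(1−e²)+h)·sinφ = 5264781.112 m.

X 2896261 m, Y 2101786 m, Z 5264781 m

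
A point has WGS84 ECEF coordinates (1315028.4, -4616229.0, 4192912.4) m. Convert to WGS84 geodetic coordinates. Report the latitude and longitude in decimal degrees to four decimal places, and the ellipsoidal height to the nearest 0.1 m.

λ = atan2(Y, X) = -74.09929996°; p = √(X²+Y²) = 4799882.3 m.
Bowring's method on WGS84 (a = 6378137 m, b = 6356752.314 m) gives φ = 41.32930005°, h = 4478.800 m.

lat 41.3293°, lon -74.0993°, h 4478.8 m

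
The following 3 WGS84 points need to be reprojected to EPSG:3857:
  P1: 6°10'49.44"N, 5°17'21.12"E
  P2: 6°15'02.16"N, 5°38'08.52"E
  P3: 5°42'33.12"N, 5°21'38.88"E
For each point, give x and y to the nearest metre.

P1: x 588791 m, y 689337 m; P2: x 627363 m, y 697198 m; P3: x 596762 m, y 636600 m

Web Mercator: x = R·λ, y = R·ln tan(π/4+φ/2), R = 6378137 m.
P1 (6.1804°, 5.2892°) → (588791.051, 689337.086) m.
P2 (6.2506°, 5.6357°) → (627363.254, 697197.923) m.
P3 (5.7092°, 5.3608°) → (596761.526, 636599.576) m.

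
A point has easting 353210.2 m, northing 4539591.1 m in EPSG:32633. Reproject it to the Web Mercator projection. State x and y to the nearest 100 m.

Unproject from UTM 33N (λ₀ = 15°) → φ = 40.99430044°, λ = 13.25480053°.
Web Mercator (R = 6378137 m): x = 1475517.646 m, y = 5011501.017 m.

x 1475500 m, y 5011500 m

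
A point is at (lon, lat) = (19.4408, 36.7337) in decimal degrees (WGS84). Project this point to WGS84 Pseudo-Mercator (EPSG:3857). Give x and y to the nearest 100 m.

Web Mercator is spherical with R = a = 6378137 m.
x = R·λ = 6378137 × 0.339305969 = 2164139.957 m.
y = R·ln tan(π/4 + φ/2) = 6378137 × 0.690178452 = 4402052.719 m.

x 2164100 m, y 4402100 m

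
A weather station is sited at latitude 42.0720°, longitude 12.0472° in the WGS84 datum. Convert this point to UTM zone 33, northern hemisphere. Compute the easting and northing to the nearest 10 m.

E 255720 m, N 4661990 m

Zone 33 central meridian λ₀ = 6×33 − 183 = 15°; Δλ = -2.9528°.
Transverse Mercator on WGS84 with k₀ = 0.9996 gives E = 255720.779 m, N = 4661990.112 m.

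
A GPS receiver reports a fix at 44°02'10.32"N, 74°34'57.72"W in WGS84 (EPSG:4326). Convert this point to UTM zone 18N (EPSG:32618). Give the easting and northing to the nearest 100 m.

Zone 18 central meridian λ₀ = 6×18 − 183 = -75°; Δλ = +0.4173°.
Transverse Mercator on WGS84 with k₀ = 0.9996 gives E = 533436.318 m, N = 4875978.147 m.

E 533400 m, N 4876000 m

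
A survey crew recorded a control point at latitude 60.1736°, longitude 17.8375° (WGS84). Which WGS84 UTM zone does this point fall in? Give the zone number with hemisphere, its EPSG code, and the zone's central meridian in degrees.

Zone 33N (EPSG:32633), central meridian 15°

UTM zone = ⌊(λ + 180)/6⌋ + 1; 17.8375° ∈ [12°, 18°) → zone 33.
Hemisphere: N (φ ≥ 0).
Central meridian λ₀ = 6×33 − 183 = 15°.
EPSG code: 32633.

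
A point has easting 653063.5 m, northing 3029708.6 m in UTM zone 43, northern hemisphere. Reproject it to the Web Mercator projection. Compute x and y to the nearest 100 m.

Unproject from UTM 43N (λ₀ = 75°) → φ = 27.38210036°, λ = 76.54789965°.
Web Mercator (R = 6378137 m): x = 8521273.211 m, y = 3171291.786 m.

x 8521300 m, y 3171300 m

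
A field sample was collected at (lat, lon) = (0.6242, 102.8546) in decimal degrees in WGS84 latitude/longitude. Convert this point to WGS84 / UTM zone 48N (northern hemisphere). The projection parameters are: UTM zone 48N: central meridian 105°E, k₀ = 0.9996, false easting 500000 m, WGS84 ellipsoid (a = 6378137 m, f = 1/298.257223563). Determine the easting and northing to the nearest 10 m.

Zone 48 central meridian λ₀ = 6×48 − 183 = 105°; Δλ = -2.1454°.
Transverse Mercator on WGS84 with k₀ = 0.9996 gives E = 261228.601 m, N = 69041.600 m.

E 261230 m, N 69040 m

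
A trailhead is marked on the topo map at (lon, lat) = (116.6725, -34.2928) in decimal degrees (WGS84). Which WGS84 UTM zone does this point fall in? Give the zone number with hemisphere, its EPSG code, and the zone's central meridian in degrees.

UTM zone = ⌊(λ + 180)/6⌋ + 1; 116.6725° ∈ [114°, 120°) → zone 50.
Hemisphere: S (φ < 0).
Central meridian λ₀ = 6×50 − 183 = 117°.
EPSG code: 32750.

Zone 50S (EPSG:32750), central meridian 117°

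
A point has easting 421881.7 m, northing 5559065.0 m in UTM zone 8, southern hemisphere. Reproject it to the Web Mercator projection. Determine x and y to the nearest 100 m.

Unproject from UTM 8S (λ₀ = -135°) → φ = -40.11510006°, λ = -135.91670035°.
Web Mercator (R = 6378137 m): x = -15130177.873 m, y = -4882682.430 m.

x -15130200 m, y -4882700 m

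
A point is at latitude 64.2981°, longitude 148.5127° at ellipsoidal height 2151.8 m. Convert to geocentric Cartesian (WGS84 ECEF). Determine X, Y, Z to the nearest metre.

X -2366064 m, Y 1449205 m, Z 5726144 m

WGS84: a = 6378137 m, e² = 0.006694380; N(φ) = a/√(1−e²sin²φ) = 6395541.397 m.
X = (N+h)·cosφ·cosλ = -2366064.309 m; Y = (N+h)·cosφ·sinλ = 1449204.771 m; Z = (N(1−e²)+h)·sinφ = 5726144.061 m.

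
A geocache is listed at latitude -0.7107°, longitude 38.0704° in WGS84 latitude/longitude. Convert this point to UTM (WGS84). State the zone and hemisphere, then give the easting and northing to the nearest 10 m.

Zone 37S: E 396560 m, N 9921440 m

Longitude 38.0704° lies in the 6° band [36°, 42°), giving zone 37; latitude is south of the equator, so 37S.
Zone 37 central meridian λ₀ = 6×37 − 183 = 39°; Δλ = -0.9296°.
Transverse Mercator on WGS84 with k₀ = 0.9996 gives E = 396562.131 m, N = 9921435.847 m.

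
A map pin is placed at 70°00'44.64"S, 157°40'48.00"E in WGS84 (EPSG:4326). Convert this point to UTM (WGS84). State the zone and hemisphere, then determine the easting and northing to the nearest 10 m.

Zone 57S: E 449650 m, N 2232200 m

Longitude 157.6800° lies in the 6° band [156°, 162°), giving zone 57; latitude is south of the equator, so 57S.
Zone 57 central meridian λ₀ = 6×57 − 183 = 159°; Δλ = -1.3200°.
Transverse Mercator on WGS84 with k₀ = 0.9996 gives E = 449647.279 m, N = 2232198.933 m.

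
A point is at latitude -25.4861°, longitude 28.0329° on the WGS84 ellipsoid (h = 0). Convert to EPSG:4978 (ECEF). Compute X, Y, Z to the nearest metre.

WGS84: a = 6378137 m, e² = 0.006694380; N(φ) = a/√(1−e²sin²φ) = 6382093.443 m.
X = (N+h)·cosφ·cosλ = 5085151.360 m; Y = (N+h)·cosφ·sinλ = 2707569.562 m; Z = (N(1−e²)+h)·sinφ = -2727780.625 m.

X 5085151 m, Y 2707570 m, Z -2727781 m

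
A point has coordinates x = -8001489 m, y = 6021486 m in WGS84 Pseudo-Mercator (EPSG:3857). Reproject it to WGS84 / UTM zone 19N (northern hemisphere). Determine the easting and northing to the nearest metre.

E 283146 m, N 5263002 m

Web Mercator inverse (R = 6378137 m) → φ = 47.48430268°, λ = -71.87859864°.
UTM 19N forward: E = 283146.060 m, N = 5263002.117 m.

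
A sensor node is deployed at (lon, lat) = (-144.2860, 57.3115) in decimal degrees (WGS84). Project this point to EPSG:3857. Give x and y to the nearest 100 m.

Web Mercator is spherical with R = a = 6378137 m.
x = R·λ = 6378137 × -2.518265765 = -16061844.049 m.
y = R·ln tan(π/4 + φ/2) = 6378137 × 1.226699096 = 7824054.890 m.

x -16061800 m, y 7824100 m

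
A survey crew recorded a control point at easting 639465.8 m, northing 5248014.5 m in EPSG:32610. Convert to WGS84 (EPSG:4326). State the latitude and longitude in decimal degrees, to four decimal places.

lat 47.3707°, lon -121.1527°

Zone 10N: λ₀ = -123°, k₀ = 0.9996, false easting 500000 m.
Meridian distance M = (N − FN)/k₀ = 5250114.5 m.
Inverse transverse Mercator on WGS84 gives φ = 47.37070041°, λ = -121.15269946°.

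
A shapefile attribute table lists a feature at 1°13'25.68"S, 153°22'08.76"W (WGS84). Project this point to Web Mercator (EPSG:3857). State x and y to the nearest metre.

x -17072970 m, y -136243 m

Web Mercator is spherical with R = a = 6378137 m.
x = R·λ = 6378137 × -2.676795766 = -17072970.115 m.
y = R·ln tan(π/4 + φ/2) = 6378137 × -0.021360964 = -136243.153 m.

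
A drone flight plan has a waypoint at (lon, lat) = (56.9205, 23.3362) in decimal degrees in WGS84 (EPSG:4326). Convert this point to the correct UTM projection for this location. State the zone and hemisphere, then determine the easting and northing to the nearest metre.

Longitude 56.9205° lies in the 6° band [54°, 60°), giving zone 40; latitude is north of the equator, so 40N.
Zone 40 central meridian λ₀ = 6×40 − 183 = 57°; Δλ = -0.0795°.
Transverse Mercator on WGS84 with k₀ = 0.9996 gives E = 491873.034 m, N = 2580740.033 m.

Zone 40N: E 491873 m, N 2580740 m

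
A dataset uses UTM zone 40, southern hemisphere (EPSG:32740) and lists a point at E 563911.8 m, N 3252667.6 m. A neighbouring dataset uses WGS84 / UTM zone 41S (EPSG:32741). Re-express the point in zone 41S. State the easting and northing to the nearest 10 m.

UTM 40S → geographic: φ = -60.85610025°, λ = 58.17639919°.
UTM 41S (λ₀ = 63°) forward: E = 238095.038 m, N = 3243603.408 m.

E 238100 m, N 3243600 m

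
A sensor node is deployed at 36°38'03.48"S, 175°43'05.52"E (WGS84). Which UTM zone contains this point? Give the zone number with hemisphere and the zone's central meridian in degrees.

UTM zone = ⌊(λ + 180)/6⌋ + 1; 175.7182° ∈ [174°, 180°) → zone 60.
Hemisphere: S (φ < 0).
Central meridian λ₀ = 6×60 − 183 = 177°.

Zone 60S, central meridian 177°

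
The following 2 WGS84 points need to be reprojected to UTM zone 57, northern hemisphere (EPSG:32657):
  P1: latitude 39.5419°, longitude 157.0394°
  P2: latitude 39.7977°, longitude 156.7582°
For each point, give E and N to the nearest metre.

UTM zone 57N: λ₀ = 159°, k₀ = 0.9996.
P1 (39.5419°, 157.0394°) → (331524.505, 4378750.146) m.
P2 (39.7977°, 156.7582°) → (308068.170, 4407708.357) m.

P1: E 331525 m, N 4378750 m; P2: E 308068 m, N 4407708 m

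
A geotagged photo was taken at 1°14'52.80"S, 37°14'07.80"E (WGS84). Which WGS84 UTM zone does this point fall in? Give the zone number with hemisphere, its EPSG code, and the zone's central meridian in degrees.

Zone 37S (EPSG:32737), central meridian 39°

UTM zone = ⌊(λ + 180)/6⌋ + 1; 37.2355° ∈ [36°, 42°) → zone 37.
Hemisphere: S (φ < 0).
Central meridian λ₀ = 6×37 − 183 = 39°.
EPSG code: 32737.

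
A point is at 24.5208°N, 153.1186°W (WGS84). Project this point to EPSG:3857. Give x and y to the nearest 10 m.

Web Mercator is spherical with R = a = 6378137 m.
x = R·λ = 6378137 × -2.672423716 = -17045084.583 m.
y = R·ln tan(π/4 + φ/2) = 6378137 × 0.441664940 = 2816999.497 m.

x -17045080 m, y 2817000 m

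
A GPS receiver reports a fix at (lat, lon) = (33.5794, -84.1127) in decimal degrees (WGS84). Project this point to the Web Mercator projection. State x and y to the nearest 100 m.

x -9363400 m, y 3972500 m

Web Mercator is spherical with R = a = 6378137 m.
x = R·λ = 6378137 × -1.468043558 = -9363382.933 m.
y = R·ln tan(π/4 + φ/2) = 6378137 × 0.622825220 = 3972464.579 m.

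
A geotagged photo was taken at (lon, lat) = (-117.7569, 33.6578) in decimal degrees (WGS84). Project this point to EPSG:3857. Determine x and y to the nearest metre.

Web Mercator is spherical with R = a = 6378137 m.
x = R·λ = 6378137 × -2.055245622 = -13108638.145 m.
y = R·ln tan(π/4 + φ/2) = 6378137 × 0.624468393 = 3982944.960 m.

x -13108638 m, y 3982945 m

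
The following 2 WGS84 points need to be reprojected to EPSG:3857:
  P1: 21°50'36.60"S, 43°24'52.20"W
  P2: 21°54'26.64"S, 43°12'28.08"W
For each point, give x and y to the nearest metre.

P1: x -4832880 m, y -2492746 m; P2: x -4809870 m, y -2500411 m

Web Mercator: x = R·λ, y = R·ln tan(π/4+φ/2), R = 6378137 m.
P1 (-21.8435°, -43.4145°) → (-4832880.033, -2492745.878) m.
P2 (-21.9074°, -43.2078°) → (-4809870.294, -2500411.123) m.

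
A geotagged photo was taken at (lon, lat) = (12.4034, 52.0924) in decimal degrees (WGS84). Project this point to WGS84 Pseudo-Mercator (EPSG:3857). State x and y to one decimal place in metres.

Web Mercator is spherical with R = a = 6378137 m.
x = R·λ = 6378137 × 0.216480168 = 1380740.172 m.
y = R·ln tan(π/4 + φ/2) = 6378137 × 1.068783852 = 6816849.833 m.

x 1380740.2 m, y 6816849.8 m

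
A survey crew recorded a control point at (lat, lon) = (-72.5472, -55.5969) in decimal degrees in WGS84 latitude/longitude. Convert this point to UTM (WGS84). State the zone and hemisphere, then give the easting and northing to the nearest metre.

Longitude -55.5969° lies in the 6° band [-60°, -54°), giving zone 21; latitude is south of the equator, so 21S.
Zone 21 central meridian λ₀ = 6×21 − 183 = -57°; Δλ = +1.4031°.
Transverse Mercator on WGS84 with k₀ = 0.9996 gives E = 546965.928 m, N = 1949481.587 m.

Zone 21S: E 546966 m, N 1949482 m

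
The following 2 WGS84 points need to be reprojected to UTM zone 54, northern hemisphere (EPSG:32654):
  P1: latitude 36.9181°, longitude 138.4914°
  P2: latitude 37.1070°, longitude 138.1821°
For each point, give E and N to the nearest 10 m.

UTM zone 54N: λ₀ = 141°, k₀ = 0.9996.
P1 (36.9181°, 138.4914°) → (276535.414, 4088726.578) m.
P2 (37.1070°, 138.1821°) → (249598.397, 4110458.953) m.

P1: E 276540 m, N 4088730 m; P2: E 249600 m, N 4110460 m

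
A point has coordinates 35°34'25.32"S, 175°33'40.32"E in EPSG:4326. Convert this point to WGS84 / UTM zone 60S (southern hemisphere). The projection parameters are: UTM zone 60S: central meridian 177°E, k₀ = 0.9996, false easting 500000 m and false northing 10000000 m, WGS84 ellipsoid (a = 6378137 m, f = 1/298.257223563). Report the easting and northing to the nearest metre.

Zone 60 central meridian λ₀ = 6×60 − 183 = 177°; Δλ = -1.4388°.
Transverse Mercator on WGS84 with k₀ = 0.9996 gives E = 369625.602 m, N = 6062380.344 m.

E 369626 m, N 6062380 m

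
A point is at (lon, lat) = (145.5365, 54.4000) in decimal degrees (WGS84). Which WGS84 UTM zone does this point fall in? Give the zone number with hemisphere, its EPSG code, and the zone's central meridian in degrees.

UTM zone = ⌊(λ + 180)/6⌋ + 1; 145.5365° ∈ [144°, 150°) → zone 55.
Hemisphere: N (φ ≥ 0).
Central meridian λ₀ = 6×55 − 183 = 147°.
EPSG code: 32655.

Zone 55N (EPSG:32655), central meridian 147°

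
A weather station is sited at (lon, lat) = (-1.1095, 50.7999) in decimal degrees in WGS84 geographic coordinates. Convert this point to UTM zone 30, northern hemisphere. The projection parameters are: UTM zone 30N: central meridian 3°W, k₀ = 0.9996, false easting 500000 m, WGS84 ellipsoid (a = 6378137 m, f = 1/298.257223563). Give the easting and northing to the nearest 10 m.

Zone 30 central meridian λ₀ = 6×30 − 183 = -3°; Δλ = +1.8905°.
Transverse Mercator on WGS84 with k₀ = 0.9996 gives E = 633220.558 m, N = 5629276.873 m.

E 633220 m, N 5629280 m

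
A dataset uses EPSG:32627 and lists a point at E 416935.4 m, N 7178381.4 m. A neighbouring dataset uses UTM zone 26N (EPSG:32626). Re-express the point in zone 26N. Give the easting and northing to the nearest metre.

E 702708 m, N 7184051 m

UTM 27N → geographic: φ = 64.71989978°, λ = -22.74339902°.
UTM 26N (λ₀ = -27°) forward: E = 702707.916 m, N = 7184051.481 m.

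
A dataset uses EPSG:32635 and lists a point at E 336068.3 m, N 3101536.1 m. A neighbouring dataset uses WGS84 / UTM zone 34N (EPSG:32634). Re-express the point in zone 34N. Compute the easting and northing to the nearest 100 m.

E 926100 m, N 3108000 m

UTM 35N → geographic: φ = 28.02899991°, λ = 25.33240041°.
UTM 34N (λ₀ = 21°) forward: E = 926086.691 m, N = 3107994.200 m.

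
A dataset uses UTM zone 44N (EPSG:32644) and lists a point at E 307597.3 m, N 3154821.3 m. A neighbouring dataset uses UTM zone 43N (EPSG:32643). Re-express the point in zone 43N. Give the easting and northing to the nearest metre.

UTM 44N → geographic: φ = 28.50590017°, λ = 79.03410011°.
UTM 43N (λ₀ = 75°) forward: E = 894953.940 m, N = 3159888.342 m.

E 894954 m, N 3159888 m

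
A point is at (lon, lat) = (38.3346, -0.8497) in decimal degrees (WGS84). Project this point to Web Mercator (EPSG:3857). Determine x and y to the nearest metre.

x 4267388 m, y -94592 m

Web Mercator is spherical with R = a = 6378137 m.
x = R·λ = 6378137 × 0.669064987 = 4267388.152 m.
y = R·ln tan(π/4 + φ/2) = 6378137 × -0.014830606 = -94591.639 m.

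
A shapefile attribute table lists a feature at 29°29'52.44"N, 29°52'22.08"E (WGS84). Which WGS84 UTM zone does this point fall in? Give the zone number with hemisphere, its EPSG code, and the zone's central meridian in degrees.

UTM zone = ⌊(λ + 180)/6⌋ + 1; 29.8728° ∈ [24°, 30°) → zone 35.
Hemisphere: N (φ ≥ 0).
Central meridian λ₀ = 6×35 − 183 = 27°.
EPSG code: 32635.

Zone 35N (EPSG:32635), central meridian 27°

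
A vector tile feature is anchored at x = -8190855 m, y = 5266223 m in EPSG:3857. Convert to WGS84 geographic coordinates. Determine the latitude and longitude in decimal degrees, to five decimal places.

R = 6378137 m. λ = x/R = -73.57970237°.
φ = 2·arctan(exp(y/R)) − 90° = 2·arctan(2.28341) − 90° = 42.69870142°.

lat 42.69870°, lon -73.57970°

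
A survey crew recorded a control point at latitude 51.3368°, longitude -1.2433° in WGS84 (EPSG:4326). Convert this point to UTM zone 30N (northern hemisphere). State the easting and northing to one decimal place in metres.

Zone 30 central meridian λ₀ = 6×30 − 183 = -3°; Δλ = +1.7567°.
Transverse Mercator on WGS84 with k₀ = 0.9996 gives E = 622368.180 m, N = 5688744.386 m.

E 622368.2 m, N 5688744.4 m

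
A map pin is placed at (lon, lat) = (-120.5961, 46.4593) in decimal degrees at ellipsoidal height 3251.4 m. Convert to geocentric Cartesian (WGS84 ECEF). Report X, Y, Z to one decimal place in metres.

WGS84: a = 6378137 m, e² = 0.006694380; N(φ) = a/√(1−e²sin²φ) = 6389384.611 m.
X = (N+h)·cosφ·cosλ = -2241404.140 m; Y = (N+h)·cosφ·sinλ = -3790596.272 m; Z = (N(1−e²)+h)·sinφ = 4602921.844 m.

X -2241404.1 m, Y -3790596.3 m, Z 4602921.8 m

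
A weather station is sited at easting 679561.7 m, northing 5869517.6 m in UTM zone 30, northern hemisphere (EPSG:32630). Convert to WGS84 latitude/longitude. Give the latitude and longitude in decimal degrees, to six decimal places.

Zone 30N: λ₀ = -3°, k₀ = 0.9996, false easting 500000 m.
Meridian distance M = (N − FN)/k₀ = 5871866.3 m.
Inverse transverse Mercator on WGS84 gives φ = 52.94519985°, λ = -0.32749970°.

lat 52.945200°, lon -0.327500°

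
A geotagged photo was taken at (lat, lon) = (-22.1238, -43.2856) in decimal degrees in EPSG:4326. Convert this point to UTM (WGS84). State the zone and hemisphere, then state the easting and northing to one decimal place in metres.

Zone 23S: E 676826.8 m, N 7552473.5 m

Longitude -43.2856° lies in the 6° band [-48°, -42°), giving zone 23; latitude is south of the equator, so 23S.
Zone 23 central meridian λ₀ = 6×23 − 183 = -45°; Δλ = +1.7144°.
Transverse Mercator on WGS84 with k₀ = 0.9996 gives E = 676826.841 m, N = 7552473.491 m.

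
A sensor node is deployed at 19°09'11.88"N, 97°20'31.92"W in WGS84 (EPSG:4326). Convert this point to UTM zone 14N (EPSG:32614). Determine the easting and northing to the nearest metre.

Zone 14 central meridian λ₀ = 6×14 − 183 = -99°; Δλ = +1.6578°.
Transverse Mercator on WGS84 with k₀ = 0.9996 gives E = 674342.084 m, N = 2118617.592 m.

E 674342 m, N 2118618 m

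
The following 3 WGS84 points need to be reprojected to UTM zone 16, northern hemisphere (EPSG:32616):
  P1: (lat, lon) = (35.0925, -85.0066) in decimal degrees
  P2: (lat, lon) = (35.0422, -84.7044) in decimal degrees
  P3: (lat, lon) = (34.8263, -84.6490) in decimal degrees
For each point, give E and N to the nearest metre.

P1: E 681709 m, N 3885119 m; P2: E 709389 m, N 3880132 m; P3: E 715006 m, N 3856301 m

UTM zone 16N: λ₀ = -87°, k₀ = 0.9996.
P1 (35.0925°, -85.0066°) → (681708.641, 3885118.697) m.
P2 (35.0422°, -84.7044°) → (709388.938, 3880132.153) m.
P3 (34.8263°, -84.6490°) → (715006.158, 3856300.669) m.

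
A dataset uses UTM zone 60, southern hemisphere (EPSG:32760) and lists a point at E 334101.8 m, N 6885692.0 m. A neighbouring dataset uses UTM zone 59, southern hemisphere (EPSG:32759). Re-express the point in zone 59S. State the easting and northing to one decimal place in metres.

E 923487.5 m, N 6879322.5 m

UTM 60S → geographic: φ = -28.14399972°, λ = 175.31059973°.
UTM 59S (λ₀ = 171°) forward: E = 923487.525 m, N = 6879322.524 m.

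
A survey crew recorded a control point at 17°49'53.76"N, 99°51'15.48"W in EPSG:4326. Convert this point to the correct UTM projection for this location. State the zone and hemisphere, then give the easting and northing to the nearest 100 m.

Zone 14N: E 409500 m, N 1971800 m

Longitude -99.8543° lies in the 6° band [-102°, -96°), giving zone 14; latitude is north of the equator, so 14N.
Zone 14 central meridian λ₀ = 6×14 − 183 = -99°; Δλ = -0.8543°.
Transverse Mercator on WGS84 with k₀ = 0.9996 gives E = 409473.365 m, N = 1971761.258 m.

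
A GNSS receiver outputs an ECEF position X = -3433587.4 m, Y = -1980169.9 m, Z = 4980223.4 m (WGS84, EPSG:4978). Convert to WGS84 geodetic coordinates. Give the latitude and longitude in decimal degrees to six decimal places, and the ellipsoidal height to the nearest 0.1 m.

lat 51.671800°, lon -150.027700°, h -19.9 m

λ = atan2(Y, X) = -150.02770010°; p = √(X²+Y²) = 3963659.3 m.
Bowring's method on WGS84 (a = 6378137 m, b = 6356752.314 m) gives φ = 51.67179995°, h = -19.871 m.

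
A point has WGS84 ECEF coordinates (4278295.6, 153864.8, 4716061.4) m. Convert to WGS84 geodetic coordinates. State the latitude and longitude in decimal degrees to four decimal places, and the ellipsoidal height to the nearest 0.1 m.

λ = atan2(Y, X) = 2.05970008°; p = √(X²+Y²) = 4281061.5 m.
Bowring's method on WGS84 (a = 6378137 m, b = 6356752.314 m) gives φ = 47.95939979°, h = 2971.624 m.

lat 47.9594°, lon 2.0597°, h 2971.6 m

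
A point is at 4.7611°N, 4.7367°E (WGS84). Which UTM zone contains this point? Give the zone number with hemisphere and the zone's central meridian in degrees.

UTM zone = ⌊(λ + 180)/6⌋ + 1; 4.7367° ∈ [0°, 6°) → zone 31.
Hemisphere: N (φ ≥ 0).
Central meridian λ₀ = 6×31 − 183 = 3°.

Zone 31N, central meridian 3°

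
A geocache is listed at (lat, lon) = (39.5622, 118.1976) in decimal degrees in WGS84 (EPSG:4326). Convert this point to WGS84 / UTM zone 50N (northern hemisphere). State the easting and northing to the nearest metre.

E 602878 m, N 4379852 m

Zone 50 central meridian λ₀ = 6×50 − 183 = 117°; Δλ = +1.1976°.
Transverse Mercator on WGS84 with k₀ = 0.9996 gives E = 602878.059 m, N = 4379852.395 m.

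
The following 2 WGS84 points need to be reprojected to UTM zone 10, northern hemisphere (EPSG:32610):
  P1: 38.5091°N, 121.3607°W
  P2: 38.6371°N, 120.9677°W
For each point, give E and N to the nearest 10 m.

P1: E 642930 m, N 4263580 m; P2: E 676880 m, N 4278470 m

UTM zone 10N: λ₀ = -123°, k₀ = 0.9996.
P1 (38.5091°, -121.3607°) → (642929.915, 4263576.481) m.
P2 (38.6371°, -120.9677°) → (676884.075, 4278465.634) m.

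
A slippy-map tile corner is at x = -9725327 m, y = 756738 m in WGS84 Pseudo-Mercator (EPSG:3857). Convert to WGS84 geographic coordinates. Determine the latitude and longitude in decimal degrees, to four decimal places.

R = 6378137 m. λ = x/R = -87.36409887°.
φ = 2·arctan(exp(y/R)) − 90° = 2·arctan(1.12597) − 90° = 6.78200027°.

lat 6.7820°, lon -87.3641°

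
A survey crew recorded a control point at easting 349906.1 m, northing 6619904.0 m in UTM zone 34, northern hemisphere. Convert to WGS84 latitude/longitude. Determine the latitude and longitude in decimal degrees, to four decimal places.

lat 59.6900°, lon 18.3335°

Zone 34N: λ₀ = 21°, k₀ = 0.9996, false easting 500000 m.
Meridian distance M = (N − FN)/k₀ = 6622553.0 m.
Inverse transverse Mercator on WGS84 gives φ = 59.68999957°, λ = 18.33349927°.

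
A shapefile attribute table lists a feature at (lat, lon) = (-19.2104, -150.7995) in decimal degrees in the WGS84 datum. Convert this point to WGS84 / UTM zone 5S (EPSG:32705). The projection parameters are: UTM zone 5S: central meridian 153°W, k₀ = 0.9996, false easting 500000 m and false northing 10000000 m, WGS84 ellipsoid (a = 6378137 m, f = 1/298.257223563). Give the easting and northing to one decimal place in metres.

E 731354.6 m, N 7874429.7 m

Zone 5 central meridian λ₀ = 6×5 − 183 = -153°; Δλ = +2.2005°.
Transverse Mercator on WGS84 with k₀ = 0.9996 gives E = 731354.607 m, N = 7874429.663 m.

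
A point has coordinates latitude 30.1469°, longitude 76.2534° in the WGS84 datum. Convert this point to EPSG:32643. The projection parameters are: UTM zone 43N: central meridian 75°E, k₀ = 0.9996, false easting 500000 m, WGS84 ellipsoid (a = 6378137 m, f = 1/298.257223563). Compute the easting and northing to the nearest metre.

Zone 43 central meridian λ₀ = 6×43 − 183 = 75°; Δλ = +1.2534°.
Transverse Mercator on WGS84 with k₀ = 0.9996 gives E = 620713.894 m, N = 3335726.424 m.

E 620714 m, N 3335726 m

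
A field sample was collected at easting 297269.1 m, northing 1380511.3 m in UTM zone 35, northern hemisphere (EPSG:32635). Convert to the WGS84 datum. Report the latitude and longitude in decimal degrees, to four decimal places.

Zone 35N: λ₀ = 27°, k₀ = 0.9996, false easting 500000 m.
Meridian distance M = (N − FN)/k₀ = 1381063.7 m.
Inverse transverse Mercator on WGS84 gives φ = 12.48149976°, λ = 25.13460003°.

lat 12.4815°, lon 25.1346°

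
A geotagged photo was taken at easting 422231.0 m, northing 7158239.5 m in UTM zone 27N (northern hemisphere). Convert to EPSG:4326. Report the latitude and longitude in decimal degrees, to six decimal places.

Zone 27N: λ₀ = -21°, k₀ = 0.9996, false easting 500000 m.
Meridian distance M = (N − FN)/k₀ = 7161103.9 m.
Inverse transverse Mercator on WGS84 gives φ = 64.54050007°, λ = -22.62150074°.

lat 64.540500°, lon -22.621501°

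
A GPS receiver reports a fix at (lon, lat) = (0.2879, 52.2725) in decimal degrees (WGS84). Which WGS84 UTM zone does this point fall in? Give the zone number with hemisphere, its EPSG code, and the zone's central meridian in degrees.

UTM zone = ⌊(λ + 180)/6⌋ + 1; 0.2879° ∈ [0°, 6°) → zone 31.
Hemisphere: N (φ ≥ 0).
Central meridian λ₀ = 6×31 − 183 = 3°.
EPSG code: 32631.

Zone 31N (EPSG:32631), central meridian 3°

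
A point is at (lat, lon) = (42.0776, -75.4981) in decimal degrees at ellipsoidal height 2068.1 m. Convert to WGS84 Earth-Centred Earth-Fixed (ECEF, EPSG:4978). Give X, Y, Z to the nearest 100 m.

X 1187600 m, Y -4591700 m, Z 4253400 m

WGS84: a = 6378137 m, e² = 0.006694380; N(φ) = a/√(1−e²sin²φ) = 6387746.069 m.
X = (N+h)·cosφ·cosλ = 1187645.081 m; Y = (N+h)·cosφ·sinλ = -4591654.639 m; Z = (N(1−e²)+h)·sinφ = 4253391.260 m.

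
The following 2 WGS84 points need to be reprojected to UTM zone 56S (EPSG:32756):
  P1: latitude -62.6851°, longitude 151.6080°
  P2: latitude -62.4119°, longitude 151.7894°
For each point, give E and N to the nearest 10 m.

UTM zone 56S: λ₀ = 153°, k₀ = 0.9996.
P1 (-62.6851°, 151.6080°) → (428737.295, 3048726.038) m.
P2 (-62.4119°, 151.7894°) → (437452.408, 3079346.723) m.

P1: E 428740 m, N 3048730 m; P2: E 437450 m, N 3079350 m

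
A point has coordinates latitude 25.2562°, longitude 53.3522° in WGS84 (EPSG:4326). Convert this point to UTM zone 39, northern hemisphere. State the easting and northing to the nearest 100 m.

E 736900 m, N 2795400 m

Zone 39 central meridian λ₀ = 6×39 − 183 = 51°; Δλ = +2.3522°.
Transverse Mercator on WGS84 with k₀ = 0.9996 gives E = 736907.872 m, N = 2795392.541 m.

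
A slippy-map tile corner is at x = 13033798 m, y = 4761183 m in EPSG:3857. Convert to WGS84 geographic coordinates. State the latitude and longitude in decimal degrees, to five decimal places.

lat 39.27530°, lon 117.08460°

R = 6378137 m. λ = x/R = 117.08459954°.
φ = 2·arctan(exp(y/R)) − 90° = 2·arctan(2.10957) − 90° = 39.27529996°.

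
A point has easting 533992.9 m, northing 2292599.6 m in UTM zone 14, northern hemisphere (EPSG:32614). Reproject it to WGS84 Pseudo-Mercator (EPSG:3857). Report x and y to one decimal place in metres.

x -10984283.8 m, y 2360034.3 m

Unproject from UTM 14N (λ₀ = -99°) → φ = 20.73270032°, λ = -98.67350039°.
Web Mercator (R = 6378137 m): x = -10984283.818 m, y = 2360034.347 m.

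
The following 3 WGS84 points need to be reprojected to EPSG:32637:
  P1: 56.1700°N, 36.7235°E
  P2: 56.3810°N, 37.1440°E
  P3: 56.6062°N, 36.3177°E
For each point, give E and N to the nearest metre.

UTM zone 37N: λ₀ = 39°, k₀ = 0.9996.
P1 (56.1700°, 36.7235°) → (358657.660, 6227333.421) m.
P2 (56.3810°, 37.1440°) → (385394.441, 6250031.140) m.
P3 (56.6062°, 36.3177°) → (335362.465, 6276769.806) m.

P1: E 358658 m, N 6227333 m; P2: E 385394 m, N 6250031 m; P3: E 335362 m, N 6276770 m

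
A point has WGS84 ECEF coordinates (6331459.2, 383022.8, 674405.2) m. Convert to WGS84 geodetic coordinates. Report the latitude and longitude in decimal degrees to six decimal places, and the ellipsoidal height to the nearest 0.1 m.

λ = atan2(Y, X) = 3.46189980°; p = √(X²+Y²) = 6343034.1 m.
Bowring's method on WGS84 (a = 6378137 m, b = 6356752.314 m) gives φ = 6.10959977°, h = 888.732 m.

lat 6.109600°, lon 3.461900°, h 888.7 m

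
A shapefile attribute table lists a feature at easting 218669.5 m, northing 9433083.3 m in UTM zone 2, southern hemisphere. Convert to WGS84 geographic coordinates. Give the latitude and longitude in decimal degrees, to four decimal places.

Zone 2S: λ₀ = -171°, k₀ = 0.9996, false easting 500000 m, false northing 10000000 m.
Meridian distance M = (N − FN)/k₀ = -567143.6 m.
Inverse transverse Mercator on WGS84 gives φ = -5.12390006°, λ = -173.53749990°.

lat -5.1239°, lon -173.5375°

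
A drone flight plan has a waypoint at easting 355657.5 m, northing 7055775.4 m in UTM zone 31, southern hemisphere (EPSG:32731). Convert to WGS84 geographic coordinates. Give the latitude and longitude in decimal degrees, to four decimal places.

lat -26.6115°, lon 1.5502°

Zone 31S: λ₀ = 3°, k₀ = 0.9996, false easting 500000 m, false northing 10000000 m.
Meridian distance M = (N − FN)/k₀ = -2945402.8 m.
Inverse transverse Mercator on WGS84 gives φ = -26.61149982°, λ = 1.55019976°.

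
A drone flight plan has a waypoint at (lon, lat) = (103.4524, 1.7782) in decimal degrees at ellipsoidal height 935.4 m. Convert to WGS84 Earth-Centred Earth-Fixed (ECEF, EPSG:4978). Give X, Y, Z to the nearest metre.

X -1483301 m, Y 6201085 m, Z 196621 m

WGS84: a = 6378137 m, e² = 0.006694380; N(φ) = a/√(1−e²sin²φ) = 6378157.557 m.
X = (N+h)·cosφ·cosλ = -1483301.346 m; Y = (N+h)·cosφ·sinλ = 6201085.499 m; Z = (N(1−e²)+h)·sinφ = 196621.274 m.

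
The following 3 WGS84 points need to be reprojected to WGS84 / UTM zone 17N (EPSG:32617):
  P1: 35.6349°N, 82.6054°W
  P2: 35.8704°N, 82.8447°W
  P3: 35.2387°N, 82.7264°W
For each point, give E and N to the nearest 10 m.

UTM zone 17N: λ₀ = -81°, k₀ = 0.9996.
P1 (35.6349°, -82.6054°) → (354638.973, 3944641.428) m.
P2 (35.8704°, -82.8447°) → (333460.877, 3971145.307) m.
P3 (35.2387°, -82.7264°) → (342913.988, 3900880.248) m.

P1: E 354640 m, N 3944640 m; P2: E 333460 m, N 3971150 m; P3: E 342910 m, N 3900880 m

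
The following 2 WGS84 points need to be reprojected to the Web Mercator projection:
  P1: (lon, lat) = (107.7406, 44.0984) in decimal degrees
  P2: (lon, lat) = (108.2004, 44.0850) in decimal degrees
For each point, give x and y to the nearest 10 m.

P1: x 11993630 m, y 5480680 m; P2: x 12044810 m, y 5478610 m

Web Mercator: x = R·λ, y = R·ln tan(π/4+φ/2), R = 6378137 m.
P1 (44.0984°, 107.7406°) → (11993628.730, 5480682.459) m.
P2 (44.0850°, 108.2004°) → (12044813.432, 5478605.565) m.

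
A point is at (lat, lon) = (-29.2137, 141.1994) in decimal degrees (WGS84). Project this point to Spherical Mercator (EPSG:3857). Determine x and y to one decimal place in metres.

x 15718245.3 m, y -3402873.5 m

Web Mercator is spherical with R = a = 6378137 m.
x = R·λ = 6378137 × 2.464394432 = 15718245.308 m.
y = R·ln tan(π/4 + φ/2) = 6378137 × -0.533521540 = -3402873.475 m.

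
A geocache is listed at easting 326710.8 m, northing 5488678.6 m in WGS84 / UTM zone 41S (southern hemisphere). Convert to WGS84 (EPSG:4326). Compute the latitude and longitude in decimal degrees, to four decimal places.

lat -40.7346°, lon 60.9478°

Zone 41S: λ₀ = 63°, k₀ = 0.9996, false easting 500000 m, false northing 10000000 m.
Meridian distance M = (N − FN)/k₀ = -4513126.7 m.
Inverse transverse Mercator on WGS84 gives φ = -40.73459964°, λ = 60.94779980°.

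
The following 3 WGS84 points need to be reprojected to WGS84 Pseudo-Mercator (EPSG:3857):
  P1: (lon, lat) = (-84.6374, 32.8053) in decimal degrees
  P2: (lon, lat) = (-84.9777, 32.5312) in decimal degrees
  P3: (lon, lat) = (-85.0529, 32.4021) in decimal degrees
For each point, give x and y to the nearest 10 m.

Web Mercator: x = R·λ, y = R·ln tan(π/4+φ/2), R = 6378137 m.
P1 (32.8053°, -84.6374°) → (-9421792.270, 3869489.219) m.
P2 (32.5312°, -84.9777°) → (-9459674.293, 3833242.649) m.
P3 (32.4021°, -85.0529°) → (-9468045.518, 3816209.008) m.

P1: x -9421790 m, y 3869490 m; P2: x -9459670 m, y 3833240 m; P3: x -9468050 m, y 3816210 m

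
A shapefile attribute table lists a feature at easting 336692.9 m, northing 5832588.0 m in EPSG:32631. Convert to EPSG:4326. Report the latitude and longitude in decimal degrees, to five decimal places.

Zone 31N: λ₀ = 3°, k₀ = 0.9996, false easting 500000 m.
Meridian distance M = (N − FN)/k₀ = 5834922.0 m.
Inverse transverse Mercator on WGS84 gives φ = 52.61870024°, λ = 0.58759959°.

lat 52.61870°, lon 0.58760°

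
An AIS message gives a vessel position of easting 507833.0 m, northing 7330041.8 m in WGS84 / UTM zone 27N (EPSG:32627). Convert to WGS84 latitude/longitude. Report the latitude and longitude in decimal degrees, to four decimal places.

lat 66.0908°, lon -20.8268°

Zone 27N: λ₀ = -21°, k₀ = 0.9996, false easting 500000 m.
Meridian distance M = (N − FN)/k₀ = 7332975.0 m.
Inverse transverse Mercator on WGS84 gives φ = 66.09080042°, λ = -20.82679969°.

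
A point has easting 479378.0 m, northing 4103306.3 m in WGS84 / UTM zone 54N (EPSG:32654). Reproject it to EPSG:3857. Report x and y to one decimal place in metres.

x 15670222.0 m, y 4449677.6 m

Unproject from UTM 54N (λ₀ = 141°) → φ = 37.07579968°, λ = 140.76799949°.
Web Mercator (R = 6378137 m): x = 15670222.023 m, y = 4449677.558 m.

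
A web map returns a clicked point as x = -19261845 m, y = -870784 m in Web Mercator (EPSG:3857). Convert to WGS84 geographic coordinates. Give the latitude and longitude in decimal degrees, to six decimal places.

R = 6378137 m. λ = x/R = -173.03209764°.
φ = 2·arctan(exp(y/R)) − 90° = 2·arctan(0.87238) − 90° = -7.79819756°.

lat -7.798198°, lon -173.032098°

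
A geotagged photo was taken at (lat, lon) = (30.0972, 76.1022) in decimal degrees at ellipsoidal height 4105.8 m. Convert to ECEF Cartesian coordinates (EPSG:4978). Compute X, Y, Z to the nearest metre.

WGS84: a = 6378137 m, e² = 0.006694380; N(φ) = a/√(1−e²sin²φ) = 6383512.393 m.
X = (N+h)·cosφ·cosλ = 1327393.510 m; Y = (N+h)·cosφ·sinλ = 5364631.638 m; Z = (N(1−e²)+h)·sinφ = 3181759.460 m.

X 1327394 m, Y 5364632 m, Z 3181759 m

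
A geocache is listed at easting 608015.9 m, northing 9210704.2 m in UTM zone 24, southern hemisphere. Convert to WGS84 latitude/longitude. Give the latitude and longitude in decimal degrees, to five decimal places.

Zone 24S: λ₀ = -39°, k₀ = 0.9996, false easting 500000 m, false northing 10000000 m.
Meridian distance M = (N − FN)/k₀ = -789611.6 m.
Inverse transverse Mercator on WGS84 gives φ = -7.13959984°, λ = -38.02179988°.

lat -7.13960°, lon -38.02180°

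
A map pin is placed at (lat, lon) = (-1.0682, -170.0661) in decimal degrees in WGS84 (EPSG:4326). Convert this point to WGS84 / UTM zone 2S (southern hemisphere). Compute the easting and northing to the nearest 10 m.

E 603910 m, N 9881920 m

Zone 2 central meridian λ₀ = 6×2 − 183 = -171°; Δλ = +0.9339°.
Transverse Mercator on WGS84 with k₀ = 0.9996 gives E = 603906.378 m, N = 9881915.880 m.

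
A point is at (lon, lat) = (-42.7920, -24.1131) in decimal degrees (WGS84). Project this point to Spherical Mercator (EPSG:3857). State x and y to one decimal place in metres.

x -4763583.7 m, y -2767195.9 m

Web Mercator is spherical with R = a = 6378137 m.
x = R·λ = 6378137 × -0.746861294 = -4763583.65003 m.
y = R·ln tan(π/4 + φ/2) = 6378137 × -0.433856455 = -2767195.905 m.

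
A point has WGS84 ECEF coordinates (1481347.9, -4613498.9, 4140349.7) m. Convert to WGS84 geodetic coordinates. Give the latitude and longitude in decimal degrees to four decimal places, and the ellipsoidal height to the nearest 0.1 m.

λ = atan2(Y, X) = -72.19870021°; p = √(X²+Y²) = 4845489.0 m.
Bowring's method on WGS84 (a = 6378137 m, b = 6356752.314 m) gives φ = 40.70310041°, h = 4394.716 m.

lat 40.7031°, lon -72.1987°, h 4394.7 m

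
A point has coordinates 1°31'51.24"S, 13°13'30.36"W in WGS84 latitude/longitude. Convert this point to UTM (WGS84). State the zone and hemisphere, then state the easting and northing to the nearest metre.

Zone 28S: E 697464 m, N 9830707 m

Longitude -13.2251° lies in the 6° band [-18°, -12°), giving zone 28; latitude is south of the equator, so 28S.
Zone 28 central meridian λ₀ = 6×28 − 183 = -15°; Δλ = +1.7749°.
Transverse Mercator on WGS84 with k₀ = 0.9996 gives E = 697463.660 m, N = 9830707.417 m.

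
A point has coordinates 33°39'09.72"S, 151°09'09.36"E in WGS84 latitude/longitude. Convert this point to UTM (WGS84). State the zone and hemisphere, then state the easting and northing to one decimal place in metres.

Zone 56S: E 328693.9 m, N 6274820.1 m

Longitude 151.1526° lies in the 6° band [150°, 156°), giving zone 56; latitude is south of the equator, so 56S.
Zone 56 central meridian λ₀ = 6×56 − 183 = 153°; Δλ = -1.8474°.
Transverse Mercator on WGS84 with k₀ = 0.9996 gives E = 328693.908 m, N = 6274820.118 m.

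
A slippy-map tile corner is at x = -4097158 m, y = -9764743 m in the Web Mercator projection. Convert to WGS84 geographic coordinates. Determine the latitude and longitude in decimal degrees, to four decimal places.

lat -65.5871°, lon -36.8054°

R = 6378137 m. λ = x/R = -36.80539653°.
φ = 2·arctan(exp(y/R)) − 90° = 2·arctan(0.21633) − 90° = -65.58709848°.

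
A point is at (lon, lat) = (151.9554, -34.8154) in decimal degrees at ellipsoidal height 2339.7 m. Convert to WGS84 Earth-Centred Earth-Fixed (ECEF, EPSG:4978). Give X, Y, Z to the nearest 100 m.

X -4628300 m, Y 2465500 m, Z -3622400 m

WGS84: a = 6378137 m, e² = 0.006694380; N(φ) = a/√(1−e²sin²φ) = 6385107.403 m.
X = (N+h)·cosφ·cosλ = -4628318.634 m; Y = (N+h)·cosφ·sinλ = 2465543.900 m; Z = (N(1−e²)+h)·sinφ = -3622408.155 m.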